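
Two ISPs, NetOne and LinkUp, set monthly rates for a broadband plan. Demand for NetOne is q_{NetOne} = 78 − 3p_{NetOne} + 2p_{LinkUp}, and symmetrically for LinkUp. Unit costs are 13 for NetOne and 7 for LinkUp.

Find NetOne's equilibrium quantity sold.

NetOne's profit: π = (p_{NetOne} − 13)(78 − 3p_{NetOne} + 2p_{LinkUp}).
∂π/∂p_{NetOne} = 117 − 6p_{NetOne} + 2p_{LinkUp} = 0 ⇒ p_{NetOne} = 19.5 + (1/3)p_{LinkUp}.
Similarly p_{LinkUp} = 16.5 + (1/3)p_{NetOne}.
Plugging p_{LinkUp} into NetOne's best response: p_{NetOne} = 19.5 + (1/3)(16.5 + (1/3)p_{NetOne}) ⇒ (8/9)p_{NetOne} = 25, so p_{NetOne} = 28.125.
Then p_{LinkUp} = 16.5 + (1/3)·28.125 = 25.875.
q_{NetOne} = 78 − 3·28.125 + 2·25.875 = 45.375.

45.375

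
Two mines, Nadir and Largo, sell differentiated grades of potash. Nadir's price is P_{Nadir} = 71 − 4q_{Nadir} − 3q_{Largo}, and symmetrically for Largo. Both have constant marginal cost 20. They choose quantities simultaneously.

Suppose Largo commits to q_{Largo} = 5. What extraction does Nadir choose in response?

Mine Nadir's profit: π = q_{Nadir}(71 − 4q_{Nadir} − 3q_{Largo}) − 20q_{Nadir}.
∂π/∂q_{Nadir} = 51 − 8q_{Nadir} − 3q_{Largo} = 0 ⇒ q_{Nadir} = 6.375 − 0.375q_{Largo}.
At q_{Largo} = 5: q_{Nadir} = 6.375 − 0.375·5 = 4.5.

4.5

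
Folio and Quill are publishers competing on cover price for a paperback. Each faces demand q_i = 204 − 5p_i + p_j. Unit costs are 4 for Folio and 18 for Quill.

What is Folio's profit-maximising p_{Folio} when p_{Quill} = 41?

26.5

Folio's profit: π = (p_{Folio} − 4)(204 − 5p_{Folio} + p_{Quill}).
∂π/∂p_{Folio} = 224 − 10p_{Folio} + p_{Quill} = 0 ⇒ p_{Folio} = 22.4 + 0.1p_{Quill}.
At p_{Quill} = 41: p_{Folio} = 22.4 + 0.1·41 = 26.5.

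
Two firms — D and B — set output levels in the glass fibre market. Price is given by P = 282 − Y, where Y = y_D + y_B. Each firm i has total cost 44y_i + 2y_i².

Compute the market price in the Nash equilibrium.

214

Firm D's profit: π = y_D(282 − (y_D + y_B)) − 44y_D − 2y_D².
∂π/∂y_D = 238 − 6y_D − y_B = 0, so y_D = 119/3 − (1/6)y_B.
Setting y_D = y_B in the reaction function: y_D = 119/3 − (1/6)y_D, so y_D = (119/3) / (7/6) = 34.
Equilibrium price: P = 282 − 68 = 214.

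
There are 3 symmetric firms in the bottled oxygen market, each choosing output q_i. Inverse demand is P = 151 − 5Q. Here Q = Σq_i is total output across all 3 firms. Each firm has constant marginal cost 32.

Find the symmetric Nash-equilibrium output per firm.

5.95

A representative firm's profit is π_i = q_i(151 − 5Q) − 32q_i, with Q = q_i + Σ_{j≠i} q_j.
First-order condition: 119 − 10q_i − 5Σ_{j≠i} q_j = 0.
With identical firms, set every q_j = q: then 119 − 10q − 10q = 0, i.e. q = 119/20 = 5.95.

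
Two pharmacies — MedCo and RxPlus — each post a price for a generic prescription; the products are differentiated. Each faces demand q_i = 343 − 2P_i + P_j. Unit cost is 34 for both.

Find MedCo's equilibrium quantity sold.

MedCo's profit: π = (P_{MedCo} − 34)(343 − 2P_{MedCo} + P_{RxPlus}).
∂π/∂P_{MedCo} = 411 − 4P_{MedCo} + P_{RxPlus} = 0 ⇒ P_{MedCo} = 102.75 + 0.25P_{RxPlus}.
The game is symmetric, so in equilibrium P_{RxPlus} = P_{MedCo}: the reaction function gives 0.75P_{MedCo} = 102.75, hence P_{MedCo} = 137.
q_{MedCo} = 343 − 2·137 + 137 = 206.

206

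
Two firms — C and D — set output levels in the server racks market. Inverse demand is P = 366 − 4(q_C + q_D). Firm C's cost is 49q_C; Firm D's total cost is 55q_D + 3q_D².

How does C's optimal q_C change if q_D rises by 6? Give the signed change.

-3

Firm C's profit: π = q_C(366 − 4(q_C + q_D)) − 49q_C.
∂π/∂q_C = 317 − 8q_C − 4q_D = 0, so q_C = 39.625 − 0.5q_D.
The reaction-function slope is −0.5, so a 6-unit rise in q_D moves q_C by −0.5 × 6 = −3. C's best response falls — the actions are strategic substitutes.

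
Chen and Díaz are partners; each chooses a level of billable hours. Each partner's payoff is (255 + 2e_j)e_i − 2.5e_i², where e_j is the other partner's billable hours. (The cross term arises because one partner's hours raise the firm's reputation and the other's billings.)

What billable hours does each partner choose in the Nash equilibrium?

Chen's payoff is (255 + 2e_D)e_C − 2.5e_C².
∂π/∂e_C = 255 + 2e_D − 5e_C = 0, so e_C = 51 + 0.4e_D.
By symmetry e_D = e_C; substituting into the reaction function, 0.6e_C = 51 and e_C = 85.

85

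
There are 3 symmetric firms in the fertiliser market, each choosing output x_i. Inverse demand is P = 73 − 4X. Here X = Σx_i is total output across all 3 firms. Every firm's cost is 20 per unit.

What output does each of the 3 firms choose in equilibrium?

3.3125

A representative firm's profit is π_i = x_i(73 − 4X) − 20x_i, with X = x_i + Σ_{j≠i} x_j.
First-order condition: 53 − 8x_i − 4Σ_{j≠i} x_j = 0.
In a symmetric equilibrium every firm chooses the same x, so Σ_{j≠i} x_j = 2x. The condition becomes 53 − 16x = 0, giving x = 53/16 = 3.3125.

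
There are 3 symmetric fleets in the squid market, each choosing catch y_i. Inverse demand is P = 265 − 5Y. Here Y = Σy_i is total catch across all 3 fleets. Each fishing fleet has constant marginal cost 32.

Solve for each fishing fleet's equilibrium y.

11.65

A representative fishing fleet's profit is π_i = y_i(265 − 5Y) − 32y_i, with Y = y_i + Σ_{j≠i} y_j.
First-order condition: 233 − 10y_i − 5Σ_{j≠i} y_j = 0.
With identical fishing fleets, set every y_j = y: then 233 − 10y − 10y = 0, i.e. y = 233/20 = 11.65.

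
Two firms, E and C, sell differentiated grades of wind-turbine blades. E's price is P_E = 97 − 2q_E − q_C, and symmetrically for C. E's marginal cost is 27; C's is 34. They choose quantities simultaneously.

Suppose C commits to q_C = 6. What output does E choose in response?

16

Firm E's profit: π = q_E(97 − 2q_E − q_C) − 27q_E.
∂π/∂q_E = 70 − 4q_E − q_C = 0 ⇒ q_E = 17.5 − 0.25q_C.
At q_C = 6: q_E = 17.5 − 0.25·6 = 16.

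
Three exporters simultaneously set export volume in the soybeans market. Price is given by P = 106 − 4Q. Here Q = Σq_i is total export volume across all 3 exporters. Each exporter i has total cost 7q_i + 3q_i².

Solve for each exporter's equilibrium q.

4.5

A representative exporter's profit is π_i = q_i(106 − 4Q) − 7q_i − 3q_i², with Q = q_i + Σ_{j≠i} q_j.
First-order condition: 99 − 14q_i − 4Σ_{j≠i} q_j = 0.
In a symmetric equilibrium every exporter chooses the same q, so Σ_{j≠i} q_j = 2q. The condition becomes 99 − 22q = 0, giving q = 99/22 = 4.5.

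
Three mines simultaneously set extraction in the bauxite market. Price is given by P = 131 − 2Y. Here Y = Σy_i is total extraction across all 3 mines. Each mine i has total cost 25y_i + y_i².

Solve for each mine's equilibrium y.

10.6

A representative mine's profit is π_i = y_i(131 − 2Y) − 25y_i − y_i², with Y = y_i + Σ_{j≠i} y_j.
First-order condition: 106 − 6y_i − 2Σ_{j≠i} y_j = 0.
In a symmetric equilibrium every mine chooses the same y, so Σ_{j≠i} y_j = 2y. The condition becomes 106 − 10y = 0, giving y = 106/10 = 10.6.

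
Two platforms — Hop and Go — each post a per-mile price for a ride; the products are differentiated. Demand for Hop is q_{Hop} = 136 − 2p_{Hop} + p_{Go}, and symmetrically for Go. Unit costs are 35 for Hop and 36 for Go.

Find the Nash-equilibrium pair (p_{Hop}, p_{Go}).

Hop's profit: π = (p_{Hop} − 35)(136 − 2p_{Hop} + p_{Go}).
∂π/∂p_{Hop} = 206 − 4p_{Hop} + p_{Go} = 0 ⇒ p_{Hop} = 51.5 + 0.25p_{Go}.
Similarly p_{Go} = 52 + 0.25p_{Hop}.
Plugging p_{Go} into Hop's best response: p_{Hop} = 51.5 + 0.25(52 + 0.25p_{Hop}) ⇒ 0.9375p_{Hop} = 64.5, so p_{Hop} = 68.8.
Then p_{Go} = 52 + 0.25·68.8 = 69.2.

68.8, 69.2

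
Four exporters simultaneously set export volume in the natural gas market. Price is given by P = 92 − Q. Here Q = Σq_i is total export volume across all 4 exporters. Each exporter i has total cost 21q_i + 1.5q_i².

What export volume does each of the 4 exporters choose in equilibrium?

8.875

A representative exporter's profit is π_i = q_i(92 − Q) − 21q_i − 1.5q_i², with Q = q_i + Σ_{j≠i} q_j.
First-order condition: 71 − 5q_i − Σ_{j≠i} q_j = 0.
With identical exporters, set every q_j = q: then 71 − 5q − 3q = 0, i.e. q = 71/8 = 8.875.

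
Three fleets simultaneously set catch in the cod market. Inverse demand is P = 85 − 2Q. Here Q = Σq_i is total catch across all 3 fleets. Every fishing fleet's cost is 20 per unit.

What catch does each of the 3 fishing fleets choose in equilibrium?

A representative fishing fleet's profit is π_i = q_i(85 − 2Q) − 20q_i, with Q = q_i + Σ_{j≠i} q_j.
First-order condition: 65 − 4q_i − 2Σ_{j≠i} q_j = 0.
In a symmetric equilibrium every fishing fleet chooses the same q, so Σ_{j≠i} q_j = 2q. The condition becomes 65 − 8q = 0, giving q = 65/8 = 8.125.

8.125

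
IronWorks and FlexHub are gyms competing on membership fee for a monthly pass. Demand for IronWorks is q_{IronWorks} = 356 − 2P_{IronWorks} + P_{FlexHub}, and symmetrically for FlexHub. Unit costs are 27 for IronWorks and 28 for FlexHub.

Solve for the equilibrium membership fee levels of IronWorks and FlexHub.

IronWorks's profit: π = (P_{IronWorks} − 27)(356 − 2P_{IronWorks} + P_{FlexHub}).
∂π/∂P_{IronWorks} = 410 − 4P_{IronWorks} + P_{FlexHub} = 0 ⇒ P_{IronWorks} = 102.5 + 0.25P_{FlexHub}.
Similarly P_{FlexHub} = 103 + 0.25P_{IronWorks}.
Plugging P_{FlexHub} into IronWorks's best response: P_{IronWorks} = 102.5 + 0.25(103 + 0.25P_{IronWorks}) ⇒ 0.9375P_{IronWorks} = 128.25, so P_{IronWorks} = 136.8.
Then P_{FlexHub} = 103 + 0.25·136.8 = 137.2.

136.8, 137.2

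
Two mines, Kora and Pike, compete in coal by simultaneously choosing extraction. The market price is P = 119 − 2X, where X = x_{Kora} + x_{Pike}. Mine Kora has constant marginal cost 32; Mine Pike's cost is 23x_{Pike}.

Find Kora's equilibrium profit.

Mine Kora's profit: π = x_{Kora}(119 − 2(x_{Kora} + x_{Pike})) − 32x_{Kora}.
∂π/∂x_{Kora} = 87 − 4x_{Kora} − 2x_{Pike} = 0, so x_{Kora} = 21.75 − 0.5x_{Pike}.
By the same steps for Pike: x_{Pike} = 24 − 0.5x_{Kora}.
Substituting the second reaction function into the first: x_{Kora} = 21.75 − 0.5(24 − 0.5x_{Kora}), which gives 0.75x_{Kora} = 9.75 ⇒ x_{Kora} = 13.
Then x_{Pike} = 24 − 0.5·13 = 17.5.
Price P = 119 − 2·30.5 = 58.
Kora's profit: (58 − 32)·13 = 338.

338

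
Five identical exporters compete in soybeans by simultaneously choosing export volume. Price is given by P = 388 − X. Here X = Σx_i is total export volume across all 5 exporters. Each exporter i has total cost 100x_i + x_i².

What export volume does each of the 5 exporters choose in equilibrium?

36

A representative exporter's profit is π_i = x_i(388 − X) − 100x_i − x_i², with X = x_i + Σ_{j≠i} x_j.
First-order condition: 288 − 4x_i − Σ_{j≠i} x_j = 0.
Imposing symmetry (x_j = x for all j) turns Σ_{j≠i} x_j into 4x, so 288 = 8x and x = 36.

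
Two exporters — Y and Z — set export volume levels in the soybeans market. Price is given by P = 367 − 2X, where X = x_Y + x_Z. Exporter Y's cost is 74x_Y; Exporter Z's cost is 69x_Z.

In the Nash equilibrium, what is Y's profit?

4608

Exporter Y's profit: π = x_Y(367 − 2(x_Y + x_Z)) − 74x_Y.
∂π/∂x_Y = 293 − 4x_Y − 2x_Z = 0, so x_Y = 73.25 − 0.5x_Z.
By the same steps for Z: x_Z = 74.5 − 0.5x_Y.
Substituting the second reaction function into the first: x_Y = 73.25 − 0.5(74.5 − 0.5x_Y), which gives 0.75x_Y = 36 ⇒ x_Y = 48.
Then x_Z = 74.5 − 0.5·48 = 50.5.
Price P = 367 − 2·98.5 = 170.
Y's profit: (170 − 74)·48 = 4608.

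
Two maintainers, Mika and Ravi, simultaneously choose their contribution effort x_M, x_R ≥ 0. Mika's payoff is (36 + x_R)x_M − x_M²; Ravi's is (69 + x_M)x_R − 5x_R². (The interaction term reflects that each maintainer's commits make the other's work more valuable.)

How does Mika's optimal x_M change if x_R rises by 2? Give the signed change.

Expanding Mika's payoff: 36x_M + x_Rx_M − x_M².
∂π/∂x_M = 36 + x_R − 2x_M = 0, so x_M = 18 + 0.5x_R.
The reaction-function slope is 0.5, so a 2-unit rise in x_R moves x_M by 0.5 × 2 = 1. Mika's best response rises — the actions are strategic complements.

1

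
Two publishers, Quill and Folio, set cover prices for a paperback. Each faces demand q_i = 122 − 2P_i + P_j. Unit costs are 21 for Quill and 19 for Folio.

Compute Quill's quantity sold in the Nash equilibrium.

Quill's profit: π = (P_{Quill} − 21)(122 − 2P_{Quill} + P_{Folio}).
∂π/∂P_{Quill} = 164 − 4P_{Quill} + P_{Folio} = 0 ⇒ P_{Quill} = 41 + 0.25P_{Folio}.
Similarly P_{Folio} = 40 + 0.25P_{Quill}.
Plugging P_{Folio} into Quill's best response: P_{Quill} = 41 + 0.25(40 + 0.25P_{Quill}) ⇒ 0.9375P_{Quill} = 51, so P_{Quill} = 54.4.
Then P_{Folio} = 40 + 0.25·54.4 = 53.6.
q_{Quill} = 122 − 2·54.4 + 53.6 = 66.8.

66.8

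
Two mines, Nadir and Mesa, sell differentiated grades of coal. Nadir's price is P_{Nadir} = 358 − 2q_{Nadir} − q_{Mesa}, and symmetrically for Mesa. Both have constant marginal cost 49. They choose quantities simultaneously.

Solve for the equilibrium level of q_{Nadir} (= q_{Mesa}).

61.8

Mine Nadir's profit: π = q_{Nadir}(358 − 2q_{Nadir} − q_{Mesa}) − 49q_{Nadir}.
∂π/∂q_{Nadir} = 309 − 4q_{Nadir} − q_{Mesa} = 0 ⇒ q_{Nadir} = 77.25 − 0.25q_{Mesa}.
The game is symmetric, so in equilibrium q_{Mesa} = q_{Nadir}: the reaction function gives 1.25q_{Nadir} = 77.25, hence q_{Nadir} = 61.8.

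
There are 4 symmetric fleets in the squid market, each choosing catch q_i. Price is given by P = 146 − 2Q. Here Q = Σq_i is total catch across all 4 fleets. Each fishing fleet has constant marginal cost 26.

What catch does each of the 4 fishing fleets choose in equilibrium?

12

A representative fishing fleet's profit is π_i = q_i(146 − 2Q) − 26q_i, with Q = q_i + Σ_{j≠i} q_j.
First-order condition: 120 − 4q_i − 2Σ_{j≠i} q_j = 0.
With identical fishing fleets, set every q_j = q: then 120 − 4q − 6q = 0, i.e. q = 120/10 = 12.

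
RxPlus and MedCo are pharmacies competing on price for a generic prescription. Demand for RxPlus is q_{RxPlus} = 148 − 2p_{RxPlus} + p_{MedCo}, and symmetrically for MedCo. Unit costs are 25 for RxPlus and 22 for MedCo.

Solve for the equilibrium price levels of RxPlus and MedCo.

65.6, 64.4

RxPlus's profit: π = (p_{RxPlus} − 25)(148 − 2p_{RxPlus} + p_{MedCo}).
∂π/∂p_{RxPlus} = 198 − 4p_{RxPlus} + p_{MedCo} = 0 ⇒ p_{RxPlus} = 49.5 + 0.25p_{MedCo}.
Similarly p_{MedCo} = 48 + 0.25p_{RxPlus}.
Substituting the second reaction function into the first: p_{RxPlus} = 49.5 + 0.25(48 + 0.25p_{RxPlus}), which gives 0.9375p_{RxPlus} = 61.5 ⇒ p_{RxPlus} = 65.6.
Then p_{MedCo} = 48 + 0.25·65.6 = 64.4.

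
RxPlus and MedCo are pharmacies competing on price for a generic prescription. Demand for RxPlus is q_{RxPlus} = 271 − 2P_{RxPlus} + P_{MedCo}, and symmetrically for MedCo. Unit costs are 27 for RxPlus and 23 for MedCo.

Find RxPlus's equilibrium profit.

RxPlus's profit: π = (P_{RxPlus} − 27)(271 − 2P_{RxPlus} + P_{MedCo}).
∂π/∂P_{RxPlus} = 325 − 4P_{RxPlus} + P_{MedCo} = 0 ⇒ P_{RxPlus} = 81.25 + 0.25P_{MedCo}.
Similarly P_{MedCo} = 79.25 + 0.25P_{RxPlus}.
Substituting the second reaction function into the first: P_{RxPlus} = 81.25 + 0.25(79.25 + 0.25P_{RxPlus}), which gives 0.9375P_{RxPlus} = 101.0625 ⇒ P_{RxPlus} = 107.8.
Then P_{MedCo} = 79.25 + 0.25·107.8 = 106.2.
q_{RxPlus} = 271 − 2·107.8 + 106.2 = 161.6.
Profit = (107.8 − 27)·161.6 = 13057.28.

13057.28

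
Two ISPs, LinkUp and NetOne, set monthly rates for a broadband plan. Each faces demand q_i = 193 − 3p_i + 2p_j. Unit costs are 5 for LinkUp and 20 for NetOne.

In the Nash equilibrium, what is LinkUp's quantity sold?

149.4375

LinkUp's profit: π = (p_{LinkUp} − 5)(193 − 3p_{LinkUp} + 2p_{NetOne}).
∂π/∂p_{LinkUp} = 208 − 6p_{LinkUp} + 2p_{NetOne} = 0 ⇒ p_{LinkUp} = 104/3 + (1/3)p_{NetOne}.
Similarly p_{NetOne} = 253/6 + (1/3)p_{LinkUp}.
Plugging p_{NetOne} into LinkUp's best response: p_{LinkUp} = 104/3 + (1/3)(253/6 + (1/3)p_{LinkUp}) ⇒ (8/9)p_{LinkUp} = 877/18, so p_{LinkUp} = 54.8125.
Then p_{NetOne} = 253/6 + (1/3)·54.8125 = 60.4375.
q_{LinkUp} = 193 − 3·54.8125 + 2·60.4375 = 149.4375.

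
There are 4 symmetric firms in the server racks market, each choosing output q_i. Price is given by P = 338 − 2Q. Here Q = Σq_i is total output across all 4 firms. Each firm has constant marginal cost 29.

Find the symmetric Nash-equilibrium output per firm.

30.9

A representative firm's profit is π_i = q_i(338 − 2Q) − 29q_i, with Q = q_i + Σ_{j≠i} q_j.
First-order condition: 309 − 4q_i − 2Σ_{j≠i} q_j = 0.
Imposing symmetry (q_j = q for all j) turns Σ_{j≠i} q_j into 3q, so 309 = 10q and q = 30.9.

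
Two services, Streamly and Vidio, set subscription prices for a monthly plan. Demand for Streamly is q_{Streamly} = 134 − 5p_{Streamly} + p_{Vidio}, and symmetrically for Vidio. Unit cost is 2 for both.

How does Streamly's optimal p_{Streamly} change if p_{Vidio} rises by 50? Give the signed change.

5

Streamly's profit: π = (p_{Streamly} − 2)(134 − 5p_{Streamly} + p_{Vidio}).
∂π/∂p_{Streamly} = 144 − 10p_{Streamly} + p_{Vidio} = 0 ⇒ p_{Streamly} = 14.4 + 0.1p_{Vidio}.
The reaction-function slope is 0.1, so a 50-unit rise in p_{Vidio} moves p_{Streamly} by 0.1 × 50 = 5. Streamly's best response rises — the actions are strategic complements.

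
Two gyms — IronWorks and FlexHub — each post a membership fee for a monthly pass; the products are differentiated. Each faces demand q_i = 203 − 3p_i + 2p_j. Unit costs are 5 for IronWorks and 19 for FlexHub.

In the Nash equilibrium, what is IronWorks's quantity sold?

156.375

IronWorks's profit: π = (p_{IronWorks} − 5)(203 − 3p_{IronWorks} + 2p_{FlexHub}).
∂π/∂p_{IronWorks} = 218 − 6p_{IronWorks} + 2p_{FlexHub} = 0 ⇒ p_{IronWorks} = 109/3 + (1/3)p_{FlexHub}.
Similarly p_{FlexHub} = 130/3 + (1/3)p_{IronWorks}.
Solving the two reaction functions simultaneously: (1 − (1/3)(1/3))p_{IronWorks} = 109/3 + (1/3)·(130/3), so (8/9)p_{IronWorks} = 457/9 and p_{IronWorks} = 57.125.
Then p_{FlexHub} = 130/3 + (1/3)·57.125 = 62.375.
q_{IronWorks} = 203 − 3·57.125 + 2·62.375 = 156.375.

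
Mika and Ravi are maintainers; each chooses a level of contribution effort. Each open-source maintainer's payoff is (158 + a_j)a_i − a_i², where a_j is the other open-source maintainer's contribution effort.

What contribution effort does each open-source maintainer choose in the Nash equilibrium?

Mika's payoff is (158 + a_R)a_M − a_M².
∂π/∂a_M = 158 + a_R − 2a_M = 0, so a_M = 79 + 0.5a_R.
By symmetry a_R = a_M; substituting into the reaction function, 0.5a_M = 79 and a_M = 158.

158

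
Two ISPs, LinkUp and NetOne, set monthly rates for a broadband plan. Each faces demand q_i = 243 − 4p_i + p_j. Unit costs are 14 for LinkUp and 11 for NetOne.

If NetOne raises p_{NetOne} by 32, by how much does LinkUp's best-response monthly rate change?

4

LinkUp's profit: π = (p_{LinkUp} − 14)(243 − 4p_{LinkUp} + p_{NetOne}).
∂π/∂p_{LinkUp} = 299 − 8p_{LinkUp} + p_{NetOne} = 0 ⇒ p_{LinkUp} = 37.375 + 0.125p_{NetOne}.
The reaction-function slope is 0.125, so a 32-unit rise in p_{NetOne} moves p_{LinkUp} by 0.125 × 32 = 4. LinkUp's best response rises — the actions are strategic complements.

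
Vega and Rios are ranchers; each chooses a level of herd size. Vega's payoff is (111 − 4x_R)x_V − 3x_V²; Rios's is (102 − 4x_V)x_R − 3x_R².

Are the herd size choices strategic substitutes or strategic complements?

Expanding Vega's payoff: 111x_V − 4x_Rx_V − 3x_V².
∂π/∂x_V = 111 − 4x_R − 6x_V = 0, so x_V = 18.5 − (2/3)x_R.
The best-response slope dx_V/dx_R = −2/3 < 0: the reaction function is downward-sloping, so the choices are strategic substitutes.

strategic substitutes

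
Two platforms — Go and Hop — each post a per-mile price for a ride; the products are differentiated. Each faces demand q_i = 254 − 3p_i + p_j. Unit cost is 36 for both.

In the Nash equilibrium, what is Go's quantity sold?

Go's profit: π = (p_{Go} − 36)(254 − 3p_{Go} + p_{Hop}).
∂π/∂p_{Go} = 362 − 6p_{Go} + p_{Hop} = 0 ⇒ p_{Go} = 181/3 + (1/6)p_{Hop}.
The game is symmetric, so in equilibrium p_{Hop} = p_{Go}: the reaction function gives (5/6)p_{Go} = 181/3, hence p_{Go} = 72.4.
q_{Go} = 254 − 3·72.4 + 72.4 = 109.2.

109.2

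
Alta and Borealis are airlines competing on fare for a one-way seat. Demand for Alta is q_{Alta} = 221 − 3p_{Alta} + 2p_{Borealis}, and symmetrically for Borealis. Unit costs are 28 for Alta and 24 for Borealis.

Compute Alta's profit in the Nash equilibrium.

6768.75

Alta's profit: π = (p_{Alta} − 28)(221 − 3p_{Alta} + 2p_{Borealis}).
∂π/∂p_{Alta} = 305 − 6p_{Alta} + 2p_{Borealis} = 0 ⇒ p_{Alta} = 305/6 + (1/3)p_{Borealis}.
Similarly p_{Borealis} = 293/6 + (1/3)p_{Alta}.
Plugging p_{Borealis} into Alta's best response: p_{Alta} = 305/6 + (1/3)(293/6 + (1/3)p_{Alta}) ⇒ (8/9)p_{Alta} = 604/9, so p_{Alta} = 75.5.
Then p_{Borealis} = 293/6 + (1/3)·75.5 = 74.
q_{Alta} = 221 − 3·75.5 + 2·74 = 142.5.
Profit = (75.5 − 28)·142.5 = 6768.75.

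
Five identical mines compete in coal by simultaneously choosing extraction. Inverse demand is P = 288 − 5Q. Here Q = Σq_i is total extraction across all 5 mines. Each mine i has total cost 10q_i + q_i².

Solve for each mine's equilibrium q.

A representative mine's profit is π_i = q_i(288 − 5Q) − 10q_i − q_i², with Q = q_i + Σ_{j≠i} q_j.
First-order condition: 278 − 12q_i − 5Σ_{j≠i} q_j = 0.
Imposing symmetry (q_j = q for all j) turns Σ_{j≠i} q_j into 4q, so 278 = 32q and q = 8.6875.

8.6875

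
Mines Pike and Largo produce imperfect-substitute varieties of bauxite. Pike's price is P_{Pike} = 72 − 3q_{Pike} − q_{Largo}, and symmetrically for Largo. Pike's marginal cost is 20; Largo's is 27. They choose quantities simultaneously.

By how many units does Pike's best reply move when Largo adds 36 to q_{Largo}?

-6

Mine Pike's profit: π = q_{Pike}(72 − 3q_{Pike} − q_{Largo}) − 20q_{Pike}.
∂π/∂q_{Pike} = 52 − 6q_{Pike} − q_{Largo} = 0 ⇒ q_{Pike} = 26/3 − (1/6)q_{Largo}.
The reaction-function slope is −1/6, so a 36-unit rise in q_{Largo} moves q_{Pike} by −1/6 × 36 = −6. Pike's best response falls — the actions are strategic substitutes.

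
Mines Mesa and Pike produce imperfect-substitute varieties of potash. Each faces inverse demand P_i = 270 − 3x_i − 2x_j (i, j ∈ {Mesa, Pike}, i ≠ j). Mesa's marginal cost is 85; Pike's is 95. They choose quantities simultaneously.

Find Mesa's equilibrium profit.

Mine Mesa's profit: π = x_{Mesa}(270 − 3x_{Mesa} − 2x_{Pike}) − 85x_{Mesa}.
∂π/∂x_{Mesa} = 185 − 6x_{Mesa} − 2x_{Pike} = 0 ⇒ x_{Mesa} = 185/6 − (1/3)x_{Pike}.
Similarly x_{Pike} = 175/6 − (1/3)x_{Mesa}.
Substituting the second reaction function into the first: x_{Mesa} = 185/6 − (1/3)(175/6 − (1/3)x_{Mesa}), which gives (8/9)x_{Mesa} = 190/9 ⇒ x_{Mesa} = 23.75.
Then x_{Pike} = 175/6 − (1/3)·23.75 = 21.25.
P_{Mesa} = 270 − 3·23.75 − 2·21.25 = 156.25.
Profit = (156.25 − 85)·23.75 = 1692.1875.

1692.1875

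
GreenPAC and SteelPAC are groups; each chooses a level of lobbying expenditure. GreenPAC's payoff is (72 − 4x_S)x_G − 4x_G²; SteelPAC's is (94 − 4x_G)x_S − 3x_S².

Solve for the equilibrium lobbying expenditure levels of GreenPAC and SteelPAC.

1.75, 14.5

Expanding GreenPAC's payoff: 72x_G − 4x_Sx_G − 4x_G².
∂π/∂x_G = 72 − 4x_S − 8x_G = 0, so x_G = 9 − 0.5x_S.
Likewise for SteelPAC: x_S = 47/3 − (2/3)x_G.
Plugging x_S into GreenPAC's best response: x_G = 9 − 0.5(47/3 − (2/3)x_G) ⇒ (2/3)x_G = 7/6, so x_G = 1.75.
Then x_S = 47/3 − (2/3)·1.75 = 14.5.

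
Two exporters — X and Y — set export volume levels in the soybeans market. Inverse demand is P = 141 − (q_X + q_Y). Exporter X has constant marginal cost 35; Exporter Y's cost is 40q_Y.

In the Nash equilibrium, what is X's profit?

1369

Exporter X's profit: π = q_X(141 − (q_X + q_Y)) − 35q_X.
∂π/∂q_X = 106 − 2q_X − q_Y = 0, so q_X = 53 − 0.5q_Y.
By the same steps for Y: q_Y = 50.5 − 0.5q_X.
Plugging q_Y into X's best response: q_X = 53 − 0.5(50.5 − 0.5q_X) ⇒ 0.75q_X = 27.75, so q_X = 37.
Then q_Y = 50.5 − 0.5·37 = 32.
Price P = 141 − 69 = 72.
X's profit: (72 − 35)·37 = 1369.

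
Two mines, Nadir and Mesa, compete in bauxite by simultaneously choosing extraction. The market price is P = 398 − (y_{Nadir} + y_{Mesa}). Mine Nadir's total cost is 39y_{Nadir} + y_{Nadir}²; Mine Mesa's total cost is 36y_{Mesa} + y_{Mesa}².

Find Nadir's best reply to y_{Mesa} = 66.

Mine Nadir's profit: π = y_{Nadir}(398 − (y_{Nadir} + y_{Mesa})) − 39y_{Nadir} − y_{Nadir}².
∂π/∂y_{Nadir} = 359 − 4y_{Nadir} − y_{Mesa} = 0, so y_{Nadir} = 89.75 − 0.25y_{Mesa}.
At y_{Mesa} = 66: y_{Nadir} = 89.75 − 0.25·66 = 73.25.

73.25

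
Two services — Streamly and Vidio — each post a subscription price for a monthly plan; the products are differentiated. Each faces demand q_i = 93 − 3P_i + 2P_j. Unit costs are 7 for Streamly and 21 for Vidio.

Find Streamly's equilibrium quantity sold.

72.375

Streamly's profit: π = (P_{Streamly} − 7)(93 − 3P_{Streamly} + 2P_{Vidio}).
∂π/∂P_{Streamly} = 114 − 6P_{Streamly} + 2P_{Vidio} = 0 ⇒ P_{Streamly} = 19 + (1/3)P_{Vidio}.
Similarly P_{Vidio} = 26 + (1/3)P_{Streamly}.
Plugging P_{Vidio} into Streamly's best response: P_{Streamly} = 19 + (1/3)(26 + (1/3)P_{Streamly}) ⇒ (8/9)P_{Streamly} = 83/3, so P_{Streamly} = 31.125.
Then P_{Vidio} = 26 + (1/3)·31.125 = 36.375.
q_{Streamly} = 93 − 3·31.125 + 2·36.375 = 72.375.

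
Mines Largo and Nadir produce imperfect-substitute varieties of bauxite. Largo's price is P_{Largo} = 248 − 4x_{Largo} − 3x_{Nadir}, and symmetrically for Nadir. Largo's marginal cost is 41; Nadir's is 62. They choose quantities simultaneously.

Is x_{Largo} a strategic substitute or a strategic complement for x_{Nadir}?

strategic substitutes

Mine Largo's profit: π = x_{Largo}(248 − 4x_{Largo} − 3x_{Nadir}) − 41x_{Largo}.
∂π/∂x_{Largo} = 207 − 8x_{Largo} − 3x_{Nadir} = 0 ⇒ x_{Largo} = 25.875 − 0.375x_{Nadir}.
The best-response slope dx_{Largo}/dx_{Nadir} = −0.375 < 0: the reaction function is downward-sloping, so the choices are strategic substitutes.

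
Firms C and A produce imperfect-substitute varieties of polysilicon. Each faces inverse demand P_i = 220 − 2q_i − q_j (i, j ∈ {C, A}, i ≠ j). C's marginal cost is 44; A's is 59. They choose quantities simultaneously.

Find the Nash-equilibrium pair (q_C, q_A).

36.2, 31.2

Firm C's profit: π = q_C(220 − 2q_C − q_A) − 44q_C.
∂π/∂q_C = 176 − 4q_C − q_A = 0 ⇒ q_C = 44 − 0.25q_A.
Similarly q_A = 40.25 − 0.25q_C.
Substituting the second reaction function into the first: q_C = 44 − 0.25(40.25 − 0.25q_C), which gives 0.9375q_C = 33.9375 ⇒ q_C = 36.2.
Then q_A = 40.25 − 0.25·36.2 = 31.2.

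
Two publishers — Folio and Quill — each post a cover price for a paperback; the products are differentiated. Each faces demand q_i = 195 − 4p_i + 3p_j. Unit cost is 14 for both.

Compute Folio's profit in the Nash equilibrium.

5241.76

Folio's profit: π = (p_{Folio} − 14)(195 − 4p_{Folio} + 3p_{Quill}).
∂π/∂p_{Folio} = 251 − 8p_{Folio} + 3p_{Quill} = 0 ⇒ p_{Folio} = 31.375 + 0.375p_{Quill}.
Setting p_{Folio} = p_{Quill} in the reaction function: p_{Folio} = 31.375 + 0.375p_{Folio}, so p_{Folio} = 31.375 / 0.625 = 50.2.
q_{Folio} = 195 − 4·50.2 + 3·50.2 = 144.8.
Profit = (50.2 − 14)·144.8 = 5241.76.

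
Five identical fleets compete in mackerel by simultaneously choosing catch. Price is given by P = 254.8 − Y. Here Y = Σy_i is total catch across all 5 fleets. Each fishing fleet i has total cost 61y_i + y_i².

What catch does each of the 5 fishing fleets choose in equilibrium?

24.225

A representative fishing fleet's profit is π_i = y_i(254.8 − Y) − 61y_i − y_i², with Y = y_i + Σ_{j≠i} y_j.
First-order condition: 193.8 − 4y_i − Σ_{j≠i} y_j = 0.
With identical fishing fleets, set every y_j = y: then 193.8 − 4y − 4y = 0, i.e. y = 193.8/8 = 24.225.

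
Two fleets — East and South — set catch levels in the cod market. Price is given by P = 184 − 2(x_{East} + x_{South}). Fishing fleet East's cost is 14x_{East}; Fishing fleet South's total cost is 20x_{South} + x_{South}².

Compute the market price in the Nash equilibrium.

Fishing fleet East's profit: π = x_{East}(184 − 2(x_{East} + x_{South})) − 14x_{East}.
∂π/∂x_{East} = 170 − 4x_{East} − 2x_{South} = 0, so x_{East} = 42.5 − 0.5x_{South}.
For South: ∂π/∂x_{South} = 164 − 6x_{South} − 2x_{East} = 0 ⇒ x_{South} = 82/3 − (1/3)x_{East}.
Plugging x_{South} into East's best response: x_{East} = 42.5 − 0.5(82/3 − (1/3)x_{East}) ⇒ (5/6)x_{East} = 173/6, so x_{East} = 34.6.
Then x_{South} = 82/3 − (1/3)·34.6 = 15.8.
Equilibrium price: P = 184 − 2·50.4 = 83.2.

83.2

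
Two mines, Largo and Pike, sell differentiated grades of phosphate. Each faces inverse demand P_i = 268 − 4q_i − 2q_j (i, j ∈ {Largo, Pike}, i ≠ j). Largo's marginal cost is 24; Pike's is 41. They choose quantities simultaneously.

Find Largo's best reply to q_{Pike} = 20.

Mine Largo's profit: π = q_{Largo}(268 − 4q_{Largo} − 2q_{Pike}) − 24q_{Largo}.
∂π/∂q_{Largo} = 244 − 8q_{Largo} − 2q_{Pike} = 0 ⇒ q_{Largo} = 30.5 − 0.25q_{Pike}.
At q_{Pike} = 20: q_{Largo} = 30.5 − 0.25·20 = 25.5.

25.5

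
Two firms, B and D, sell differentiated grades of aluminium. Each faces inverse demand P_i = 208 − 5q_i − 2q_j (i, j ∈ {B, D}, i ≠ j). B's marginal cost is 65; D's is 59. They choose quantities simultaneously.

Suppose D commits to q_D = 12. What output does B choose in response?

11.9

Firm B's profit: π = q_B(208 − 5q_B − 2q_D) − 65q_B.
∂π/∂q_B = 143 − 10q_B − 2q_D = 0 ⇒ q_B = 14.3 − 0.2q_D.
At q_D = 12: q_B = 14.3 − 0.2·12 = 11.9.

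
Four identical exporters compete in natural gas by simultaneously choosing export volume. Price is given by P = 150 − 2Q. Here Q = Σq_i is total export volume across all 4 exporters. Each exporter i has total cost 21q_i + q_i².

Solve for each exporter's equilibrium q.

10.75

A representative exporter's profit is π_i = q_i(150 − 2Q) − 21q_i − q_i², with Q = q_i + Σ_{j≠i} q_j.
First-order condition: 129 − 6q_i − 2Σ_{j≠i} q_j = 0.
With identical exporters, set every q_j = q: then 129 − 6q − 6q = 0, i.e. q = 129/12 = 10.75.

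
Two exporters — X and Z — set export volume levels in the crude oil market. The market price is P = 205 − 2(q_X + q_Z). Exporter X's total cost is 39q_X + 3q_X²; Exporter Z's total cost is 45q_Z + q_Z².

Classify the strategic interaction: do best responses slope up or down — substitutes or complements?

Exporter X's profit: π = q_X(205 − 2(q_X + q_Z)) − 39q_X − 3q_X².
∂π/∂q_X = 166 − 10q_X − 2q_Z = 0, so q_X = 16.6 − 0.2q_Z.
The best-response slope dq_X/dq_Z = −0.2 < 0: the reaction function is downward-sloping, so the choices are strategic substitutes.

strategic substitutes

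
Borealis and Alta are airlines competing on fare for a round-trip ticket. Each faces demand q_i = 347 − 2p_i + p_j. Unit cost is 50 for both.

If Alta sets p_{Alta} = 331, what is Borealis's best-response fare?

194.5

Borealis's profit: π = (p_{Borealis} − 50)(347 − 2p_{Borealis} + p_{Alta}).
∂π/∂p_{Borealis} = 447 − 4p_{Borealis} + p_{Alta} = 0 ⇒ p_{Borealis} = 111.75 + 0.25p_{Alta}.
At p_{Alta} = 331: p_{Borealis} = 111.75 + 0.25·331 = 194.5.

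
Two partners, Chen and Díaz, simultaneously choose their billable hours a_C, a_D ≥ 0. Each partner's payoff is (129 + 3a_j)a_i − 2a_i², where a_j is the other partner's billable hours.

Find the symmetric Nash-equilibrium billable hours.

Chen's payoff is (129 + 3a_D)a_C − 2a_C².
∂π/∂a_C = 129 + 3a_D − 4a_C = 0, so a_C = 32.25 + 0.75a_D.
Setting a_C = a_D in the reaction function: a_C = 32.25 + 0.75a_C, so a_C = 32.25 / 0.25 = 129.

129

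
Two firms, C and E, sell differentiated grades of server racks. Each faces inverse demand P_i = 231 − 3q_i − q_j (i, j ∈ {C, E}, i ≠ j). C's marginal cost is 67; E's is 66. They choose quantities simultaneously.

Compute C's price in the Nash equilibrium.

137.2

Firm C's profit: π = q_C(231 − 3q_C − q_E) − 67q_C.
∂π/∂q_C = 164 − 6q_C − q_E = 0 ⇒ q_C = 82/3 − (1/6)q_E.
Similarly q_E = 27.5 − (1/6)q_C.
Plugging q_E into C's best response: q_C = 82/3 − (1/6)(27.5 − (1/6)q_C) ⇒ (35/36)q_C = 22.75, so q_C = 23.4.
Then q_E = 27.5 − (1/6)·23.4 = 23.6.
P_C = 231 − 3·23.4 − 23.6 = 137.2.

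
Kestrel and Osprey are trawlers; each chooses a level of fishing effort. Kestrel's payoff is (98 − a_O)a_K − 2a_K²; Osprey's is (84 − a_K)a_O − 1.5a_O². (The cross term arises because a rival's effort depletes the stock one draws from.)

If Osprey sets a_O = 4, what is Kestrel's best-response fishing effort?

23.5

Expanding Kestrel's payoff: 98a_K − a_Oa_K − 2a_K².
∂π/∂a_K = 98 − a_O − 4a_K = 0, so a_K = 24.5 − 0.25a_O.
At a_O = 4: a_K = 24.5 − 0.25·4 = 23.5.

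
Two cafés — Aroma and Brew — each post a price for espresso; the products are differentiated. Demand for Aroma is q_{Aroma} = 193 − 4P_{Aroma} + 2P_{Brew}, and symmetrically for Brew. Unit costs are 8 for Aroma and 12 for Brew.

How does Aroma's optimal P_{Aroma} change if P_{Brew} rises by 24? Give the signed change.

Aroma's profit: π = (P_{Aroma} − 8)(193 − 4P_{Aroma} + 2P_{Brew}).
∂π/∂P_{Aroma} = 225 − 8P_{Aroma} + 2P_{Brew} = 0 ⇒ P_{Aroma} = 28.125 + 0.25P_{Brew}.
The reaction-function slope is 0.25, so a 24-unit rise in P_{Brew} moves P_{Aroma} by 0.25 × 24 = 6. Aroma's best response rises — the actions are strategic complements.

6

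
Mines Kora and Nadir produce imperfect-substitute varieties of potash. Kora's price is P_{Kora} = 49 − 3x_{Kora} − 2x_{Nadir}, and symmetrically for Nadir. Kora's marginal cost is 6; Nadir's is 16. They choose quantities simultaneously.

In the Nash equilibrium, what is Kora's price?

Mine Kora's profit: π = x_{Kora}(49 − 3x_{Kora} − 2x_{Nadir}) − 6x_{Kora}.
∂π/∂x_{Kora} = 43 − 6x_{Kora} − 2x_{Nadir} = 0 ⇒ x_{Kora} = 43/6 − (1/3)x_{Nadir}.
Similarly x_{Nadir} = 5.5 − (1/3)x_{Kora}.
Solving the two reaction functions simultaneously: (1 − (−1/3)(−1/3))x_{Kora} = 43/6 − (1/3)·5.5, so (8/9)x_{Kora} = 16/3 and x_{Kora} = 6.
Then x_{Nadir} = 5.5 − (1/3)·6 = 3.5.
P_{Kora} = 49 − 3·6 − 2·3.5 = 24.

24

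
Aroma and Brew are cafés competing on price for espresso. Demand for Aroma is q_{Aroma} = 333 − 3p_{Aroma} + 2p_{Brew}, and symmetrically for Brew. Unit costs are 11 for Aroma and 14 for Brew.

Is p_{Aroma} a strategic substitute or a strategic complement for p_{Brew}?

Aroma's profit: π = (p_{Aroma} − 11)(333 − 3p_{Aroma} + 2p_{Brew}).
∂π/∂p_{Aroma} = 366 − 6p_{Aroma} + 2p_{Brew} = 0 ⇒ p_{Aroma} = 61 + (1/3)p_{Brew}.
The best-response slope dp_{Aroma}/dp_{Brew} = 1/3 > 0: the reaction function is upward-sloping, so the choices are strategic complements.

strategic complements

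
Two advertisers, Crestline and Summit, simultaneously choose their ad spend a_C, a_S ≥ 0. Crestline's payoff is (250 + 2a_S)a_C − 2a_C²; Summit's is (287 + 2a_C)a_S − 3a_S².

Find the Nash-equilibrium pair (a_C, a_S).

Expanding Crestline's payoff: 250a_C + 2a_Sa_C − 2a_C².
∂π/∂a_C = 250 + 2a_S − 4a_C = 0, so a_C = 62.5 + 0.5a_S.
Likewise for Summit: a_S = 287/6 + (1/3)a_C.
Substituting the second reaction function into the first: a_C = 62.5 + 0.5(287/6 + (1/3)a_C), which gives (5/6)a_C = 1037/12 ⇒ a_C = 103.7.
Then a_S = 287/6 + (1/3)·103.7 = 82.4.

103.7, 82.4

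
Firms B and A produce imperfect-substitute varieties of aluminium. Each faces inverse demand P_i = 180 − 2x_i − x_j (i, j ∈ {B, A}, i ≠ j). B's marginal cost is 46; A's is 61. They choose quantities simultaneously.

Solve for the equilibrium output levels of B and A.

27.8, 22.8

Firm B's profit: π = x_B(180 − 2x_B − x_A) − 46x_B.
∂π/∂x_B = 134 − 4x_B − x_A = 0 ⇒ x_B = 33.5 − 0.25x_A.
Similarly x_A = 29.75 − 0.25x_B.
Plugging x_A into B's best response: x_B = 33.5 − 0.25(29.75 − 0.25x_B) ⇒ 0.9375x_B = 26.0625, so x_B = 27.8.
Then x_A = 29.75 − 0.25·27.8 = 22.8.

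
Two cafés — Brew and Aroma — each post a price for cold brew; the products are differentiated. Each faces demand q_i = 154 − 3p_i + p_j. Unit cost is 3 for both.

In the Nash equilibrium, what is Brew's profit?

Brew's profit: π = (p_{Brew} − 3)(154 − 3p_{Brew} + p_{Aroma}).
∂π/∂p_{Brew} = 163 − 6p_{Brew} + p_{Aroma} = 0 ⇒ p_{Brew} = 163/6 + (1/6)p_{Aroma}.
Setting p_{Brew} = p_{Aroma} in the reaction function: p_{Brew} = 163/6 + (1/6)p_{Brew}, so p_{Brew} = (163/6) / (5/6) = 32.6.
q_{Brew} = 154 − 3·32.6 + 32.6 = 88.8.
Profit = (32.6 − 3)·88.8 = 2628.48.

2628.48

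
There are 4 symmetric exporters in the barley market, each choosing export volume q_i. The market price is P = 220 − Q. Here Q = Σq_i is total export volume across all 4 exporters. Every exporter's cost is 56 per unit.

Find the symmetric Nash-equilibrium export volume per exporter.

A representative exporter's profit is π_i = q_i(220 − Q) − 56q_i, with Q = q_i + Σ_{j≠i} q_j.
First-order condition: 164 − 2q_i − Σ_{j≠i} q_j = 0.
In a symmetric equilibrium every exporter chooses the same q, so Σ_{j≠i} q_j = 3q. The condition becomes 164 − 5q = 0, giving q = 164/5 = 32.8.

32.8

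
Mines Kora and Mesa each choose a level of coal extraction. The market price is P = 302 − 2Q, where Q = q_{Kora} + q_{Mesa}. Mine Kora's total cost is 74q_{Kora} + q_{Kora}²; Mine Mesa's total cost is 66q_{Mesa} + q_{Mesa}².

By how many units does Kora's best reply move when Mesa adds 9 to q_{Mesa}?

-3

Mine Kora's profit: π = q_{Kora}(302 − 2(q_{Kora} + q_{Mesa})) − 74q_{Kora} − q_{Kora}².
∂π/∂q_{Kora} = 228 − 6q_{Kora} − 2q_{Mesa} = 0, so q_{Kora} = 38 − (1/3)q_{Mesa}.
The reaction-function slope is −1/3, so a 9-unit rise in q_{Mesa} moves q_{Kora} by −1/3 × 9 = −3. Kora's best response falls — the actions are strategic substitutes.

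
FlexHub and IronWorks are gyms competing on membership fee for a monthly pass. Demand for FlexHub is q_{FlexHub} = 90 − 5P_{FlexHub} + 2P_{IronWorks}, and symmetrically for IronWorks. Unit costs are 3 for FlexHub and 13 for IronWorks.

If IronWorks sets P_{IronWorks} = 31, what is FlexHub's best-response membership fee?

FlexHub's profit: π = (P_{FlexHub} − 3)(90 − 5P_{FlexHub} + 2P_{IronWorks}).
∂π/∂P_{FlexHub} = 105 − 10P_{FlexHub} + 2P_{IronWorks} = 0 ⇒ P_{FlexHub} = 10.5 + 0.2P_{IronWorks}.
At P_{IronWorks} = 31: P_{FlexHub} = 10.5 + 0.2·31 = 16.7.

16.7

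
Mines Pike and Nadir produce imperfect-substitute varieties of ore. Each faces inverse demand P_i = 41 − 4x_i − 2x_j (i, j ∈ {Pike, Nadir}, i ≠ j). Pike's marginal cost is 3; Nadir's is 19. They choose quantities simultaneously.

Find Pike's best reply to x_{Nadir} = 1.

4.5

Mine Pike's profit: π = x_{Pike}(41 − 4x_{Pike} − 2x_{Nadir}) − 3x_{Pike}.
∂π/∂x_{Pike} = 38 − 8x_{Pike} − 2x_{Nadir} = 0 ⇒ x_{Pike} = 4.75 − 0.25x_{Nadir}.
At x_{Nadir} = 1: x_{Pike} = 4.75 − 0.25·1 = 4.5.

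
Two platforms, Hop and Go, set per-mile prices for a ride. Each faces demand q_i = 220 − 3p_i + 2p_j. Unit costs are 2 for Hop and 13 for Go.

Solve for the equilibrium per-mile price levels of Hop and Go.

58.5625, 62.6875

Hop's profit: π = (p_{Hop} − 2)(220 − 3p_{Hop} + 2p_{Go}).
∂π/∂p_{Hop} = 226 − 6p_{Hop} + 2p_{Go} = 0 ⇒ p_{Hop} = 113/3 + (1/3)p_{Go}.
Similarly p_{Go} = 259/6 + (1/3)p_{Hop}.
Plugging p_{Go} into Hop's best response: p_{Hop} = 113/3 + (1/3)(259/6 + (1/3)p_{Hop}) ⇒ (8/9)p_{Hop} = 937/18, so p_{Hop} = 58.5625.
Then p_{Go} = 259/6 + (1/3)·58.5625 = 62.6875.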